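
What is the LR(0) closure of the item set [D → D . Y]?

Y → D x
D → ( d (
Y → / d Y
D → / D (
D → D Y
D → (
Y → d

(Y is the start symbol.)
Start with: [D → D . Y]
  [D → D . Y] has the dot before Y: add [Y → . D x], [Y → . / d Y], [Y → . d]
  [Y → . D x] has the dot before D: add [D → . ( d (], [D → . / D (], [D → . D Y], [D → . (]
No further items can be added.

CLOSURE = { [D → . ( d (], [D → . (], [D → . / D (], [D → . D Y], [D → D . Y], [Y → . / d Y], [Y → . D x], [Y → . d] }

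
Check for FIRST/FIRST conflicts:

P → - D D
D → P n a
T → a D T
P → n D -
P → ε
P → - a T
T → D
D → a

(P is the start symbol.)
FIRST sets of the non-terminals at (or reachable through a nullable prefix from) the front of some alternative:
  FIRST(P) = { '-', 'n', ε }
  FIRST(D) = { '-', 'a', 'n' }

Productions for P:
  P → - D D: FIRST = { '-' }
  P → n D -: FIRST = { 'n' }
  P → ε: FIRST = { ε }
  P → - a T: FIRST = { '-' }
Productions for D:
  D → P n a: FIRST = { '-', 'n' }
  D → a: FIRST = { 'a' }
Productions for T:
  T → a D T: FIRST = { 'a' }
  T → D: FIRST = { '-', 'a', 'n' }

Conflict for P: P → - D D and P → - a T
  Overlap: { '-' }
Conflict for T: T → a D T and T → D
  Overlap: { 'a' }

Answer: Yes. P → '-' D D / P → '-' a T on { '-' }; T → a D T / T → D on { 'a' }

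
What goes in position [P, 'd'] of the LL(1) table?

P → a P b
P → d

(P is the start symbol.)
P → d

To find M[P, 'd'], we find productions for P where 'd' is in the predict set (PREDICT(N → α) = (FIRST(α) \ {ε}) ∪ (FOLLOW(N) if α ⇒* ε)).

P → a P b: PREDICT = { 'a' }
P → d: PREDICT = { 'd' }
  'd' is in predict set, so this production goes in M[P, 'd']

M[P, 'd'] = P → d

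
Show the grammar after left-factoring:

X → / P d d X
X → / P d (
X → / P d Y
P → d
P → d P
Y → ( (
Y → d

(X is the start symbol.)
Left-factoring transforms A → αβ₁ | αβ₂ into A → αA' and A' → β₁ | β₂
(α is the longest common prefix among the alternatives). Repeat until
no nonterminal has two alternatives with a common prefix.

Round 1: X has alternatives sharing prefix '/ P d'. Introduce X': X → / P d X'
  Add: X' → d X
  Add: X' → (
  Add: X' → Y

Round 2: P has alternatives sharing prefix 'd'. Introduce P': P → d P'
  Add: P' → ε
  Add: P' → P

No remaining common prefixes — done.

Resulting grammar:
X → / P d X'
X' → d X
X' → (
X' → Y
P → d P'
P' → ε
P' → P
Y → ( (
Y → d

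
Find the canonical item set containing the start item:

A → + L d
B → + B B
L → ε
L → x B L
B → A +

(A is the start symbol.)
First, augment the grammar with A' → A
I₀ = CLOSURE({ [A' → . A] }):
  [A' → . A] has the dot before A: add [A → . + L d]
No further items can be added.

I₀ = { [A → . + L d], [A' → . A] }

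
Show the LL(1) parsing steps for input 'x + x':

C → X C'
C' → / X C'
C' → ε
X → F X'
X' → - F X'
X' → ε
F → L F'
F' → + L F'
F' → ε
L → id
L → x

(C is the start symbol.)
Stack is shown with the top on the left.

Stack           Input    Action
-------------------------------
C $             x + x $  output C → X C'
X C' $          x + x $  output X → F X'
F X' C' $       x + x $  output F → L F'
L F' X' C' $    x + x $  output L → x
x F' X' C' $    x + x $  match 'x'
F' X' C' $      + x $    output F' → + L F'
+ L F' X' C' $  + x $    match '+'
L F' X' C' $    x $      output L → x
x F' X' C' $    x $      match 'x'
F' X' C' $      $        output F' → ε
X' C' $         $        output X' → ε
C' $            $        output C' → ε
$               $        accept

The string is accepted.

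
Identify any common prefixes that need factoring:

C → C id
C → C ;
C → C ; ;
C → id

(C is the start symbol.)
Yes, C has productions with common prefix 'C'

Left-factoring is needed when two productions for the same non-terminal
share a common prefix on the right-hand side.

Productions for C:
  C → C id
  C → C ;
  C → C ; ;
  C → id

Found common prefix 'C' in productions for C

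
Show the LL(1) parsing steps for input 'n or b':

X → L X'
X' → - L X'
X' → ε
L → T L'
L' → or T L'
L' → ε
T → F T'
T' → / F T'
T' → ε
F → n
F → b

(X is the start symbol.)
Stack is shown with the top on the left.

Stack         Input     Action
------------------------------
X $           n or b $  output X → L X'
L X' $        n or b $  output L → T L'
T L' X' $     n or b $  output T → F T'
F T' L' X' $  n or b $  output F → n
n T' L' X' $  n or b $  match 'n'
T' L' X' $    or b $    output T' → ε
L' X' $       or b $    output L' → or T L'
or T L' X' $  or b $    match 'or'
T L' X' $     b $       output T → F T'
F T' L' X' $  b $       output F → b
b T' L' X' $  b $       match 'b'
T' L' X' $    $         output T' → ε
L' X' $       $         output L' → ε
X' $          $         output X' → ε
$             $         accept

The string is accepted.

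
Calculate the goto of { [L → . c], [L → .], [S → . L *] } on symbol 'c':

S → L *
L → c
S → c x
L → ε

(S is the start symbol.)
GOTO(I, 'c') = CLOSURE({ [A → αX.β] : [A → α.Xβ] ∈ I, X = 'c' })

Items with dot before 'c', with the dot advanced:
  [L → . c] → [L → c .]
Closure adds nothing (no advanced item has the dot before a non-terminal).

GOTO = { [L → c .] }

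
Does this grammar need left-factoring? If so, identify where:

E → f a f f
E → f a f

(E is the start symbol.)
Yes, E has productions with common prefix 'f a f'

Left-factoring is needed when two productions for the same non-terminal
share a common prefix on the right-hand side.

Productions for E:
  E → f a f f
  E → f a f

Found common prefix 'f a f' in productions for E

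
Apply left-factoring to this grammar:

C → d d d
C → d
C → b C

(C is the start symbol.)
C → d C'
C' → d d
C' → ε
C → b C

Left-factoring transforms A → αβ₁ | αβ₂ into A → αA' and A' → β₁ | β₂
(α is the longest common prefix among the alternatives). Repeat until
no nonterminal has two alternatives with a common prefix.

Round 1: C has alternatives sharing prefix 'd'. Introduce C': C → d C'
  Add: C' → d d
  Add: C' → ε

No remaining common prefixes — done.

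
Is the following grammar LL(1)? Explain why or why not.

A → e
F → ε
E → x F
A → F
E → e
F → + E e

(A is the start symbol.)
Yes, the grammar is LL(1).

A grammar is LL(1) if for each non-terminal N with multiple productions, the predict sets of those productions are pairwise disjoint, where PREDICT(N → α) = (FIRST(α) \ {ε}) ∪ (FOLLOW(N) if α ⇒* ε).

Relevant sets:
  FIRST(F) = { '+', ε }
  FOLLOW(A) = { $ }
  FOLLOW(F) = { $, 'e' }

For A:
  PREDICT(A → e) = { 'e' }
  PREDICT(A → F) = { $, '+' }
For F:
  PREDICT(F → ε) = { $, 'e' }
  PREDICT(F → '+' E e) = { '+' }
For E:
  PREDICT(E → x F) = { 'x' }
  PREDICT(E → e) = { 'e' }

All predict sets are disjoint. The grammar IS LL(1).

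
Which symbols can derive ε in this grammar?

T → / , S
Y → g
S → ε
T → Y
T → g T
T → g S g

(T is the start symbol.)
A non-terminal is nullable if it can derive ε (the empty string): either it has an ε-production, or it has a production whose right-hand side consists entirely of nullable non-terminals.

ε-productions: S → ε
So S is immediately nullable.
No further non-terminal can be added: every production for the remaining non-terminals contains a terminal or a non-nullable non-terminal.
Nullable = { 'S' }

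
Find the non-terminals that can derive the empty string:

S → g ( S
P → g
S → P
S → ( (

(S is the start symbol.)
None

A non-terminal is nullable if it can derive ε (the empty string): either it has an ε-production, or it has a production whose right-hand side consists entirely of nullable non-terminals.

There are no ε-productions, so no non-terminal can derive ε.
No non-terminals are nullable.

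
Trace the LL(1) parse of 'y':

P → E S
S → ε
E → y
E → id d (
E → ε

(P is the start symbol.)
Stack is shown with the top on the left.

Stack  Input  Action
--------------------
P $    y $    output P → E S
E S $  y $    output E → y
y S $  y $    match 'y'
S $    $      output S → ε
$      $      accept

The string is accepted.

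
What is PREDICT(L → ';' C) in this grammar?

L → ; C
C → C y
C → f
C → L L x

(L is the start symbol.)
{ ';' }

PREDICT(L → ';' C) = (FIRST(RHS) \ {ε}) ∪ (FOLLOW(L) if ε ∈ FIRST(RHS), i.e. RHS ⇒* ε)
FIRST(';' C) = { ';' }
ε ∉ FIRST(';' C), so FOLLOW(L) is not added.
PREDICT(L → ';' C) = { ';' }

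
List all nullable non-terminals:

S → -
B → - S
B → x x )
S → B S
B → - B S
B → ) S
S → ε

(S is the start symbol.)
A non-terminal is nullable if it can derive ε (the empty string): either it has an ε-production, or it has a production whose right-hand side consists entirely of nullable non-terminals.

ε-productions: S → ε
So S is immediately nullable.
No further non-terminal can be added: every production for the remaining non-terminals contains a terminal or a non-nullable non-terminal.
Nullable = { 'S' }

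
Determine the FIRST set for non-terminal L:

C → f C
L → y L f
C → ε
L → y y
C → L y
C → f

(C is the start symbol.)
{ 'y' }

To compute FIRST(L), examine every production with L on the left-hand side, reading each right-hand side left to right until a non-nullable symbol is reached.

From L → y L f:
  - y is a terminal: add 'y' and stop
From L → y y:
  - y is a terminal: add 'y' and stop

Collecting: FIRST(L) = { 'y' }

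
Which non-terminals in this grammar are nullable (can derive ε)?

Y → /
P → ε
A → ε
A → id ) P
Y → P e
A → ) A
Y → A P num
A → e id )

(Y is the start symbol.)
A non-terminal is nullable if it can derive ε (the empty string): either it has an ε-production, or it has a production whose right-hand side consists entirely of nullable non-terminals.

ε-productions: P → ε, A → ε
So P, A are immediately nullable.
No further non-terminal can be added: every production for the remaining non-terminals contains a terminal or a non-nullable non-terminal.
Nullable = { 'A', 'P' }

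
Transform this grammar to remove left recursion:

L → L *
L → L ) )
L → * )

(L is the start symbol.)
L is directly left-recursive. The standard transformation for
  A → A α₁ | ... | A α_m | β₁ | ... | β_n
is
  A  → β₁ A' | ... | β_n A'
  A' → α₁ A' | ... | α_m A' | ε

L → * ) becomes L → * ) L'
L → L * becomes L' → * L'
L → L ) ) becomes L' → ) ) L'
Add L' → ε

Resulting grammar:
L → * ) L'
L' → * L'
L' → ) ) L'
L' → ε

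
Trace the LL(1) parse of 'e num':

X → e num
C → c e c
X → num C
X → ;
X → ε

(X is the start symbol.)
LL(1) parsing maintains a stack (initially the start symbol over $) and the input. At each step: if the stack top is a terminal, match it against the current input token; if it is a non-terminal N, replace it with the RHS of M[N, lookahead] (the unique production whose predict set contains the lookahead).

Stack is shown with the top on the left.

Stack    Input    Action
------------------------
X $      e num $  output X → e num
e num $  e num $  match 'e'
num $    num $    match 'num'
$        $        accept

The string is accepted.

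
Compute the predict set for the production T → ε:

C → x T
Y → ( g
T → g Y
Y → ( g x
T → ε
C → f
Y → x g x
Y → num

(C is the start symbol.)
{ $ }

PREDICT(T → ε) = (FIRST(RHS) \ {ε}) ∪ (FOLLOW(T) if ε ∈ FIRST(RHS), i.e. RHS ⇒* ε)
The right-hand side is ε (FIRST(ε) = { ε }), so the predict set is FOLLOW(T) = { $ }
PREDICT(T → ε) = { $ }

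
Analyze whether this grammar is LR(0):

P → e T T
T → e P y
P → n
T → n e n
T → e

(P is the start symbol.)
No. Shift-reduce conflict between [T → e .] and [P → . e T T]

Augment with P' → P and build the canonical LR(0) collection (I0 = CLOSURE({[P' → . P]}), then GOTO on every symbol after a dot until no new states appear). It has 12 states:
  I0: { [P → . e T T], [P → . n], [P' → . P] }  — shift
  I1: { [P' → P .] }  — accept
  I2: { [P → e . T T], [T → . e P y], [T → . e], [T → . n e n] }  — shift
  I3: { [P → n .] }  — reduce
  I4: { [P → e T . T], [T → . e P y], [T → . e], [T → . n e n] }  — shift
  I5: { [P → . e T T], [P → . n], [T → e . P y], [T → e .] }  — shift, reduce
  I6: { [T → n . e n] }  — shift
  I7: { [T → n e . n] }  — shift
  I8: { [T → n e n .] }  — reduce
  I9: { [T → e P . y] }  — shift
  I10: { [T → e P y .] }  — reduce
  I11: { [P → e T T .] }  — reduce

Conflict in state I5:
  Shift-reduce conflict between [T → e .] and [P → . e T T]
So the grammar is NOT LR(0).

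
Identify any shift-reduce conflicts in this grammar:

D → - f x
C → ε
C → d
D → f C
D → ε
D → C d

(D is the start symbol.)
Augment with D' → D and build the canonical LR(0) collection (I0 = CLOSURE({[D' → . D]}), then GOTO on every symbol after a dot until no new states appear). It has 10 states:
  I0: { [C → . d], [C → .], [D → . - f x], [D → . C d], [D → . f C], [D → .], [D' → . D] }  — shift, 2 reduces
  I1: { [D → - . f x] }  — shift
  I2: { [D → C . d] }  — shift
  I3: { [D' → D .] }  — accept
  I4: { [C → d .] }  — reduce
  I5: { [C → . d], [C → .], [D → f . C] }  — shift, reduce
  I6: { [D → f C .] }  — reduce
  I7: { [D → C d .] }  — reduce
  I8: { [D → - f . x] }  — shift
  I9: { [D → - f x .] }  — reduce

I0 contains reduce items [C → .], [D → .] and shift items [C → . d], [D → . - f x], [D → . f C] — shift-reduce conflict.
I5 contains reduce item [C → .] and shift item [C → . d] — shift-reduce conflict.

Answer: Yes — I0: [C → .] vs [C → . d]; I5: [C → .] vs [C → . d]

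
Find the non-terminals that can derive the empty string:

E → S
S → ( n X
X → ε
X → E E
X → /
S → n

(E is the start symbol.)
{ 'X' }

A non-terminal is nullable if it can derive ε (the empty string): either it has an ε-production, or it has a production whose right-hand side consists entirely of nullable non-terminals.

ε-productions: X → ε
So X is immediately nullable.
No further non-terminal can be added: every production for the remaining non-terminals contains a terminal or a non-nullable non-terminal.
Nullable = { 'X' }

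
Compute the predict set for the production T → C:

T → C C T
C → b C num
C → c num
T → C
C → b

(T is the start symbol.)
PREDICT(T → C) = (FIRST(RHS) \ {ε}) ∪ (FOLLOW(T) if ε ∈ FIRST(RHS), i.e. RHS ⇒* ε)
FIRST(C) = { 'b', 'c' }
FIRST(C) = { 'b', 'c' }
ε ∉ FIRST(C), so FOLLOW(T) is not added.
PREDICT(T → C) = { 'b', 'c' }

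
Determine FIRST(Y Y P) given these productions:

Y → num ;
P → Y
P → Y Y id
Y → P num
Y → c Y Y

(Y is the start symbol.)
FIRST sets of the non-terminals involved (from the grammar, by fixed-point iteration):
  FIRST(Y) = { 'c', 'num' }

To compute FIRST(Y Y P), process the symbols left to right:
Symbol Y is a non-terminal. Add FIRST(Y) \ {ε} = { 'c', 'num' }
Y is not nullable (ε ∉ FIRST(Y)), so stop here.
FIRST(Y Y P) = { 'c', 'num' }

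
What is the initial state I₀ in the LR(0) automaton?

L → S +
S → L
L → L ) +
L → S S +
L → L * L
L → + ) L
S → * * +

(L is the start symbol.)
First, augment the grammar with L' → L
I₀ = CLOSURE({ [L' → . L] }):
  [L' → . L] has the dot before L: add [L → . S +], [L → . L ) +], [L → . S S +], [L → . L * L], [L → . + ) L]
  [L → . S +] has the dot before S: add [S → . L], [S → . * * +]
No further items can be added.

I₀ = { [L → . + ) L], [L → . L ) +], [L → . L * L], [L → . S +], [L → . S S +], [L' → . L], [S → . * * +], [S → . L] }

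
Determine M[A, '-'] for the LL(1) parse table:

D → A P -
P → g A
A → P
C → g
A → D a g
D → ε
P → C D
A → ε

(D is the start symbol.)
To find M[A, '-'], we find productions for A where '-' is in the predict set (PREDICT(N → α) = (FIRST(α) \ {ε}) ∪ (FOLLOW(N) if α ⇒* ε)).

Relevant sets:
  FIRST(P) = { 'g' }
  FIRST(D) = { 'a', 'g', ε }
  FOLLOW(A) = { '-', 'g' }

A → P: PREDICT = { 'g' }
A → D a g: PREDICT = { 'a', 'g' }
A → ε: PREDICT = { '-', 'g' }
  '-' is in predict set, so this production goes in M[A, '-']

M[A, '-'] = A → ε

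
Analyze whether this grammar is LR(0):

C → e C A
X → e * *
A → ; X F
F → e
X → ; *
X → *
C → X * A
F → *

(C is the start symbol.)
No. Shift-reduce conflict between [X → * .] and [X → e * . *]

A grammar is LR(0) if no state in the canonical LR(0) collection has:
  - both a shift item (dot before a terminal) and a complete item (shift-reduce conflict), or
  - two or more complete items (reduce-reduce conflict; the accept item [C' → C .] counts as a complete item here).

Augment with C' → C and build the canonical LR(0) collection (I0 = CLOSURE({[C' → . C]}), then GOTO on every symbol after a dot until no new states appear). It has 20 states:
  I0: { [C → . X * A], [C → . e C A], [C' → . C], [X → . *], [X → . ; *], [X → . e * *] }  — shift
  I1: { [X → * .] }  — reduce
  I2: { [X → ; . *] }  — shift
  I3: { [C' → C .] }  — accept
  I4: { [C → X . * A] }  — shift
  I5: { [C → . X * A], [C → . e C A], [C → e . C A], [X → . *], [X → . ; *], [X → . e * *], [X → e . * *] }  — shift
  I6: { [X → * .], [X → e * . *] }  — shift, reduce
  I7: { [A → . ; X F], [C → e C . A] }  — shift
  I8: { [A → ; . X F], [X → . *], [X → . ; *], [X → . e * *] }  — shift
  I9: { [C → e C A .] }  — reduce
  I10: { [A → ; X . F], [F → . *], [F → . e] }  — shift
  I11: { [X → e . * *] }  — shift
  I12: { [X → e * . *] }  — shift
  I13: { [X → e * * .] }  — reduce
  I14: { [F → * .] }  — reduce
  I15: { [A → ; X F .] }  — reduce
  I16: { [F → e .] }  — reduce
  I17: { [A → . ; X F], [C → X * . A] }  — shift
  I18: { [C → X * A .] }  — reduce
  I19: { [X → ; * .] }  — reduce

Conflict in state I6:
  Shift-reduce conflict between [X → * .] and [X → e * . *]
So the grammar is NOT LR(0).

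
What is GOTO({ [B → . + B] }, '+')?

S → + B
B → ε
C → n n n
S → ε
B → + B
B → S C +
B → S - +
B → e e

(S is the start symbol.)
{ [B → + . B], [B → . + B], [B → . S - +], [B → . S C +], [B → . e e], [B → .], [S → . + B], [S → .] }

GOTO(I, '+') = CLOSURE({ [A → αX.β] : [A → α.Xβ] ∈ I, X = '+' })

Items with dot before '+', with the dot advanced:
  [B → . + B] → [B → + . B]
Closure of the advanced items:
  [B → + . B] has the dot before B: add [B → .], [B → . + B], [B → . S C +], [B → . S - +], [B → . e e]
  [B → . S C +] has the dot before S: add [S → . + B], [S → .]

GOTO = { [B → + . B], [B → . + B], [B → . S - +], [B → . S C +], [B → . e e], [B → .], [S → . + B], [S → .] }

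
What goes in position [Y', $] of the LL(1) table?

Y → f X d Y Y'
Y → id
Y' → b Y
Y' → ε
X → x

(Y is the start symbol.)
To find M[Y', $], we find productions for Y' where $ is in the predict set (PREDICT(N → α) = (FIRST(α) \ {ε}) ∪ (FOLLOW(N) if α ⇒* ε)).

Relevant sets:
  FOLLOW(Y') = { $, 'b' }

Y' → b Y: PREDICT = { 'b' }
Y' → ε: PREDICT = { $, 'b' }
  $ is in predict set, so this production goes in M[Y', $]

M[Y', $] = Y' → ε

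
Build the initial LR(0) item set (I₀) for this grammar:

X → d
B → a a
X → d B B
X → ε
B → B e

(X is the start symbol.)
First, augment the grammar with X' → X
I₀ = CLOSURE({ [X' → . X] }):
  [X' → . X] has the dot before X: add [X → . d], [X → . d B B], [X → .]
No further items can be added.

I₀ = { [X → . d B B], [X → . d], [X → .], [X' → . X] }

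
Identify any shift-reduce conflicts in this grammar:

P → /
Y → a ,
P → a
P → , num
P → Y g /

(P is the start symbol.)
Augment with P' → P and build the canonical LR(0) collection (I0 = CLOSURE({[P' → . P]}), then GOTO on every symbol after a dot until no new states appear). It has 10 states:
  I0: { [P → . , num], [P → . /], [P → . Y g /], [P → . a], [P' → . P], [Y → . a ,] }  — shift
  I1: { [P → , . num] }  — shift
  I2: { [P → / .] }  — reduce
  I3: { [P' → P .] }  — accept
  I4: { [P → Y . g /] }  — shift
  I5: { [P → a .], [Y → a . ,] }  — shift, reduce
  I6: { [Y → a , .] }  — reduce
  I7: { [P → Y g . /] }  — shift
  I8: { [P → Y g / .] }  — reduce
  I9: { [P → , num .] }  — reduce

I5 contains reduce item [P → a .] and shift item [Y → a . ,] — shift-reduce conflict.

Answer: Yes — I5: [P → a .] vs [Y → a . ,]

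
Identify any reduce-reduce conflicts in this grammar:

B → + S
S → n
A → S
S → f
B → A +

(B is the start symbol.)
No reduce-reduce conflicts

Augment with B' → B and build the canonical LR(0) collection (I0 = CLOSURE({[B' → . B]}), then GOTO on every symbol after a dot until no new states appear). It has 9 states:
  I0: { [A → . S], [B → . + S], [B → . A +], [B' → . B], [S → . f], [S → . n] }  — shift
  I1: { [B → + . S], [S → . f], [S → . n] }  — shift
  I2: { [B → A . +] }  — shift
  I3: { [B' → B .] }  — accept
  I4: { [A → S .] }  — reduce
  I5: { [S → f .] }  — reduce
  I6: { [S → n .] }  — reduce
  I7: { [B → A + .] }  — reduce
  I8: { [B → + S .] }  — reduce

No state contains more than one complete item.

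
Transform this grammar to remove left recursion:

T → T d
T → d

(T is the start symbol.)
T is directly left-recursive. The standard transformation for
  A → A α₁ | ... | A α_m | β₁ | ... | β_n
is
  A  → β₁ A' | ... | β_n A'
  A' → α₁ A' | ... | α_m A' | ε

T → d becomes T → d T'
T → T d becomes T' → d T'
Add T' → ε

Resulting grammar:
T → d T'
T' → d T'
T' → ε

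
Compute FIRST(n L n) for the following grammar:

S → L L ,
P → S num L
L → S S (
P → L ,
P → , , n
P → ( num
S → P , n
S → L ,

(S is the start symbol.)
{ 'n' }

To compute FIRST(n L n), process the symbols left to right:
Symbol n is a terminal. Add 'n' and stop.
FIRST(n L n) = { 'n' }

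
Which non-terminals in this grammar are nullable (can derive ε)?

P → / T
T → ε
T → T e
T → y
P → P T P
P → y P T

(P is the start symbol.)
{ 'T' }

ε-productions: T → ε
So T is immediately nullable.
No further non-terminal can be added: every production for the remaining non-terminals contains a terminal or a non-nullable non-terminal.
Nullable = { 'T' }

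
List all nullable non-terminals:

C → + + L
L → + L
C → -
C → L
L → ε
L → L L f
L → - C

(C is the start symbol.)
{ 'C', 'L' }

ε-productions: L → ε
So L is immediately nullable.
C → L: every symbol on the right is nullable, so C is nullable too.
Every non-terminal is now nullable.
Nullable = { 'C', 'L' }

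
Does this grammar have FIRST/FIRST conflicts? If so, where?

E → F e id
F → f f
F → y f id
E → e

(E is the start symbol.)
FIRST sets of the non-terminals at (or reachable through a nullable prefix from) the front of some alternative:
  FIRST(F) = { 'f', 'y' }

Productions for E:
  E → F e id: FIRST = { 'f', 'y' }
  E → e: FIRST = { 'e' }
Productions for F:
  F → f f: FIRST = { 'f' }
  F → y f id: FIRST = { 'y' }

All alternatives of each non-terminal have pairwise disjoint FIRST sets.

Answer: No FIRST/FIRST conflicts.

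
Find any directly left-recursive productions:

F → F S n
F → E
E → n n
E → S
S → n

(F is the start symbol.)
F → F S n: LEFT RECURSIVE (starts with F)
F → E: starts with E
E → n n: starts with n
E → S: starts with S
S → n: starts with n

The grammar has direct left recursion on: F.

Answer: Yes, F is left-recursive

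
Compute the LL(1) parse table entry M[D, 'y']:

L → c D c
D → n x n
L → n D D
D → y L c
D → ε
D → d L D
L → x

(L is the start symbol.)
D → y L c, D → ε

To find M[D, 'y'], we find productions for D where 'y' is in the predict set (PREDICT(N → α) = (FIRST(α) \ {ε}) ∪ (FOLLOW(N) if α ⇒* ε)).

Relevant sets:
  FOLLOW(D) = { $, 'c', 'd', 'n', 'y' }

D → n x n: PREDICT = { 'n' }
D → y L c: PREDICT = { 'y' }
  'y' is in predict set, so this production goes in M[D, 'y']
D → ε: PREDICT = { $, 'c', 'd', 'n', 'y' }
  'y' is in predict set, so this production goes in M[D, 'y']
D → d L D: PREDICT = { 'd' }

M[D, 'y'] = D → y L c, D → ε  (a multiply-defined cell — the grammar is not LL(1))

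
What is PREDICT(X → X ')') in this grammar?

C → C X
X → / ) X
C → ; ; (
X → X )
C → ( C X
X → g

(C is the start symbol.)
{ '/', 'g' }

PREDICT(X → X ')') = (FIRST(RHS) \ {ε}) ∪ (FOLLOW(X) if ε ∈ FIRST(RHS), i.e. RHS ⇒* ε)
FIRST(X) = { '/', 'g' }
FIRST(X ')') = { '/', 'g' }
ε ∉ FIRST(X ')'), so FOLLOW(X) is not added.
PREDICT(X → X ')') = { '/', 'g' }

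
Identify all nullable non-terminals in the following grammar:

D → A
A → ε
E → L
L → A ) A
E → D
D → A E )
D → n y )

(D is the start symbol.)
{ 'A', 'D', 'E' }

A non-terminal is nullable if it can derive ε (the empty string): either it has an ε-production, or it has a production whose right-hand side consists entirely of nullable non-terminals.

ε-productions: A → ε
So A is immediately nullable.
D → A: every symbol on the right is nullable, so D is nullable too.
E → D: every symbol on the right is nullable, so E is nullable too.
No further non-terminal can be added: every production for the remaining non-terminals contains a terminal or a non-nullable non-terminal.
Nullable = { 'A', 'D', 'E' }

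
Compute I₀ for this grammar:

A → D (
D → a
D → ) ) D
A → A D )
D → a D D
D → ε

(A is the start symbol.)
First, augment the grammar with A' → A
I₀ = CLOSURE({ [A' → . A] }):
  [A' → . A] has the dot before A: add [A → . D (], [A → . A D )]
  [A → . D (] has the dot before D: add [D → . a], [D → . ) ) D], [D → . a D D], [D → .]
No further items can be added.

I₀ = { [A → . A D )], [A → . D (], [A' → . A], [D → . ) ) D], [D → . a D D], [D → . a], [D → .] }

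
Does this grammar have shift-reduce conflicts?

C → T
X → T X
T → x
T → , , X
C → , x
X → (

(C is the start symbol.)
A shift-reduce conflict occurs when an LR(0) state has both:
  - a complete (reduce) item [A → α .] (dot at the end), and
  - a shift item [B → β . c γ] (dot before a terminal).

Augment with C' → C and build the canonical LR(0) collection (I0 = CLOSURE({[C' → . C]}), then GOTO on every symbol after a dot until no new states appear). It has 12 states:
  I0: { [C → . , x], [C → . T], [C' → . C], [T → . , , X], [T → . x] }  — shift
  I1: { [C → , . x], [T → , . , X] }  — shift
  I2: { [C' → C .] }  — accept
  I3: { [C → T .] }  — reduce
  I4: { [T → x .] }  — reduce
  I5: { [T → , , . X], [T → . , , X], [T → . x], [X → . (], [X → . T X] }  — shift
  I6: { [C → , x .] }  — reduce
  I7: { [X → ( .] }  — reduce
  I8: { [T → , . , X] }  — shift
  I9: { [T → . , , X], [T → . x], [X → . (], [X → . T X], [X → T . X] }  — shift
  I10: { [T → , , X .] }  — reduce
  I11: { [X → T X .] }  — reduce

No state contains both a complete item and a shift item.

Answer: No shift-reduce conflicts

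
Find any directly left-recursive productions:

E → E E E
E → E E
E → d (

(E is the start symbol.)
E → E E E: LEFT RECURSIVE (starts with E)
E → E E: LEFT RECURSIVE (starts with E)
E → d (: starts with d

The grammar has direct left recursion on: E.

Answer: Yes, E is left-recursive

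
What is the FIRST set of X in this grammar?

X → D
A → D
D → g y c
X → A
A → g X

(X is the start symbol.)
To compute FIRST(X), examine every production with X on the left-hand side, reading each right-hand side left to right until a non-nullable symbol is reached.

FIRST sets of the other non-terminals involved (by the same procedure, iterated to a fixed point):
  FIRST(D) = { 'g' }
  FIRST(A) = { 'g' }

From X → D:
  - D is a non-terminal: add FIRST(D) \ {ε} = { 'g' }
    D is not nullable, so stop
From X → A:
  - A is a non-terminal: add FIRST(A) \ {ε} = { 'g' }
    A is not nullable, so stop

Collecting: FIRST(X) = { 'g' }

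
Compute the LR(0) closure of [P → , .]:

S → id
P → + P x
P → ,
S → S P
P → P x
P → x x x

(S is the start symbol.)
To compute CLOSURE, for each item [A → α.Bβ] where B is a non-terminal, add [B → .γ] for all productions B → γ; repeat for the newly added items until nothing changes.

Start with: [P → , .]
The dot is at the end, so nothing is added.

CLOSURE = { [P → , .] }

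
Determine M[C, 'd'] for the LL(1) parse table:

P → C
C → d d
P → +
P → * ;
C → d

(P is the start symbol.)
To find M[C, 'd'], we find productions for C where 'd' is in the predict set (PREDICT(N → α) = (FIRST(α) \ {ε}) ∪ (FOLLOW(N) if α ⇒* ε)).

C → d d: PREDICT = { 'd' }
  'd' is in predict set, so this production goes in M[C, 'd']
C → d: PREDICT = { 'd' }
  'd' is in predict set, so this production goes in M[C, 'd']

M[C, 'd'] = C → d d, C → d  (a multiply-defined cell — the grammar is not LL(1))

Answer: C → d d, C → d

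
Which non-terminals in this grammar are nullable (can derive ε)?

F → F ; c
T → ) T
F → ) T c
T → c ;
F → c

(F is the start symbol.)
None

A non-terminal is nullable if it can derive ε (the empty string): either it has an ε-production, or it has a production whose right-hand side consists entirely of nullable non-terminals.

There are no ε-productions, so no non-terminal can derive ε.
No non-terminals are nullable.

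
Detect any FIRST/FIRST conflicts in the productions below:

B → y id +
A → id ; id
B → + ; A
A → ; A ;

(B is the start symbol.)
No FIRST/FIRST conflicts.

Productions for B:
  B → y id +: FIRST = { 'y' }
  B → + ; A: FIRST = { '+' }
Productions for A:
  A → id ; id: FIRST = { 'id' }
  A → ; A ;: FIRST = { ';' }

All alternatives of each non-terminal have pairwise disjoint FIRST sets.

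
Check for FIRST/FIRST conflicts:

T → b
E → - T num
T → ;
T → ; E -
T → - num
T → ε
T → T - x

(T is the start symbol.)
FIRST sets of the non-terminals at (or reachable through a nullable prefix from) the front of some alternative:
  FIRST(T) = { '-', ';', 'b', ε }

Productions for T:
  T → b: FIRST = { 'b' }
  T → ;: FIRST = { ';' }
  T → ; E -: FIRST = { ';' }
  T → - num: FIRST = { '-' }
  T → ε: FIRST = { ε }
  T → T - x: FIRST = { '-', ';', 'b' }
E has only one production, so no FIRST/FIRST conflict is possible there.

Conflict for T: T → b and T → T - x
  Overlap: { 'b' }
Conflict for T: T → ; and T → ; E -
  Overlap: { ';' }
Conflict for T: T → ; and T → T - x
  Overlap: { ';' }
Conflict for T: T → ; E - and T → T - x
  Overlap: { ';' }
Conflict for T: T → - num and T → T - x
  Overlap: { '-' }

Answer: Yes. T → b / T → T '-' x on { 'b' }; T → ';' / T → ';' E '-' on { ';' }; T → ';' / T → T '-' x on { ';' }; T → ';' E '-' / T → T '-' x on { ';' }; T → '-' num / T → T '-' x on { '-' }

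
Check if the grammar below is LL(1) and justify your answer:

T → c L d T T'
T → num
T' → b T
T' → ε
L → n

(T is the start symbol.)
No. Predict set conflict for T': { 'b' }

Relevant sets:
  FOLLOW(T') = { $, 'b' }

For T:
  PREDICT(T → c L d T T') = { 'c' }
  PREDICT(T → num) = { 'num' }
For T':
  PREDICT(T' → b T) = { 'b' }
  PREDICT(T' → ε) = { $, 'b' }
L has a single production, so nothing to check there.

Conflict found: Predict set conflict for T': { 'b' }
The grammar is NOT LL(1).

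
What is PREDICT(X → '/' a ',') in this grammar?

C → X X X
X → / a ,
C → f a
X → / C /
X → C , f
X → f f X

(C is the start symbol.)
PREDICT(X → '/' a ',') = (FIRST(RHS) \ {ε}) ∪ (FOLLOW(X) if ε ∈ FIRST(RHS), i.e. RHS ⇒* ε)
FIRST('/' a ',') = { '/' }
ε ∉ FIRST('/' a ','), so FOLLOW(X) is not added.
PREDICT(X → '/' a ',') = { '/' }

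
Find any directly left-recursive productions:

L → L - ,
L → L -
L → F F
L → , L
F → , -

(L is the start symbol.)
L → L - ,: LEFT RECURSIVE (starts with L)
L → L -: LEFT RECURSIVE (starts with L)
L → F F: starts with F
L → , L: starts with ','
F → , -: starts with ','

The grammar has direct left recursion on: L.

Answer: Yes, L is left-recursive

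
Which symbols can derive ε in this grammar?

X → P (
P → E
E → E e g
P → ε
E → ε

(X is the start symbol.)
ε-productions: P → ε, E → ε
So P, E are immediately nullable.
No further non-terminal can be added: every production for the remaining non-terminals contains a terminal or a non-nullable non-terminal.
Nullable = { 'E', 'P' }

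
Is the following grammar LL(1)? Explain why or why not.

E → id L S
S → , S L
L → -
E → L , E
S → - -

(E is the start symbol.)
Relevant sets:
  FIRST(L) = { '-' }

For E:
  PREDICT(E → id L S) = { 'id' }
  PREDICT(E → L ',' E) = { '-' }
For S:
  PREDICT(S → ',' S L) = { ',' }
  PREDICT(S → '-' '-') = { '-' }
L has a single production, so nothing to check there.

All predict sets are disjoint. The grammar IS LL(1).

Answer: Yes, the grammar is LL(1).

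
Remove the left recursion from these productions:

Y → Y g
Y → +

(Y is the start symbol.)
Y → + Y'
Y' → g Y'
Y' → ε

Y is directly left-recursive. The standard transformation for
  A → A α₁ | ... | A α_m | β₁ | ... | β_n
is
  A  → β₁ A' | ... | β_n A'
  A' → α₁ A' | ... | α_m A' | ε

Y → + becomes Y → + Y'
Y → Y g becomes Y' → g Y'
Add Y' → ε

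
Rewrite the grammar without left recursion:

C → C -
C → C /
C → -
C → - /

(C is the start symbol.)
C is directly left-recursive. The standard transformation for
  A → A α₁ | ... | A α_m | β₁ | ... | β_n
is
  A  → β₁ A' | ... | β_n A'
  A' → α₁ A' | ... | α_m A' | ε

C → - becomes C → - C'
C → - / becomes C → - / C'
C → C - becomes C' → - C'
C → C / becomes C' → / C'
Add C' → ε

Resulting grammar:
C → - C'
C → - / C'
C' → - C'
C' → / C'
C' → ε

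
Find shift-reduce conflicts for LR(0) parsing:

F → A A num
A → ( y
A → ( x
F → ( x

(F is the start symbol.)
No shift-reduce conflicts

Augment with F' → F and build the canonical LR(0) collection (I0 = CLOSURE({[F' → . F]}), then GOTO on every symbol after a dot until no new states appear). It has 10 states:
  I0: { [A → . ( x], [A → . ( y], [F → . ( x], [F → . A A num], [F' → . F] }  — shift
  I1: { [A → ( . x], [A → ( . y], [F → ( . x] }  — shift
  I2: { [A → . ( x], [A → . ( y], [F → A . A num] }  — shift
  I3: { [F' → F .] }  — accept
  I4: { [A → ( . x], [A → ( . y] }  — shift
  I5: { [F → A A . num] }  — shift
  I6: { [F → A A num .] }  — reduce
  I7: { [A → ( x .] }  — reduce
  I8: { [A → ( y .] }  — reduce
  I9: { [A → ( x .], [F → ( x .] }  — 2 reduces

No state contains both a complete item and a shift item.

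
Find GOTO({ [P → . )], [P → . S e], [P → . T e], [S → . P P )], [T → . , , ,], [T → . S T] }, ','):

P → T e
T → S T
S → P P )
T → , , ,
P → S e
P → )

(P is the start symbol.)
GOTO(I, ',') = CLOSURE({ [A → αX.β] : [A → α.Xβ] ∈ I, X = ',' })

Items with dot before ',', with the dot advanced:
  [T → . , , ,] → [T → , . , ,]
Closure adds nothing (no advanced item has the dot before a non-terminal).

GOTO = { [T → , . , ,] }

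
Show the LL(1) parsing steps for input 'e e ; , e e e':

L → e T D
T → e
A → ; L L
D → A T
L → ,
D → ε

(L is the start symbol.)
LL(1) parsing maintains a stack (initially the start symbol over $) and the input. At each step: if the stack top is a terminal, match it against the current input token; if it is a non-terminal N, replace it with the RHS of M[N, lookahead] (the unique production whose predict set contains the lookahead).

Stack is shown with the top on the left.

Stack      Input            Action
----------------------------------
L $        e e ; , e e e $  output L → e T D
e T D $    e e ; , e e e $  match 'e'
T D $      e ; , e e e $    output T → e
e D $      e ; , e e e $    match 'e'
D $        ; , e e e $      output D → A T
A T $      ; , e e e $      output A → ; L L
; L L T $  ; , e e e $      match ';'
L L T $    , e e e $        output L → ,
, L T $    , e e e $        match ','
L T $      e e e $          output L → e T D
e T D T $  e e e $          match 'e'
T D T $    e e $            output T → e
e D T $    e e $            match 'e'
D T $      e $              output D → ε
T $        e $              output T → e
e $        e $              match 'e'
$          $                accept

The string is accepted.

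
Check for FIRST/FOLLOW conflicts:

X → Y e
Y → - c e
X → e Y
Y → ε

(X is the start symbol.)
Nullable non-terminals: Y.

Y: nullable alternative(s) Y → ε; FOLLOW(Y) = { $, 'e' }
  Y → - c e: FIRST \ {ε} = { '-' } — disjoint from FOLLOW(Y)
  Y → ε: FIRST \ {ε} = { } — this is the only nullable alternative, skip

X has no nullable alternative, so no FIRST/FOLLOW check is needed there.

No FIRST/FOLLOW conflicts found.

Answer: No FIRST/FOLLOW conflicts.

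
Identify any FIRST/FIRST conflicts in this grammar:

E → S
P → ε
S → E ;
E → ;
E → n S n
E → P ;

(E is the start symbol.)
Yes. E → S / E → ';' on { ';' }; E → S / E → n S n on { 'n' }; E → S / E → P ';' on { ';' }; E → ';' / E → P ';' on { ';' }

A FIRST/FIRST conflict occurs when two productions N → α and N → β for the same non-terminal have FIRST(α) ∩ FIRST(β) ≠ ∅ (with ε ∈ FIRST of a nullable right-hand side, so two nullable alternatives also conflict).

FIRST sets of the non-terminals at (or reachable through a nullable prefix from) the front of some alternative:
  FIRST(S) = { ';', 'n' }
  FIRST(P) = { ε }

Productions for E:
  E → S: FIRST = { ';', 'n' }
  E → ;: FIRST = { ';' }
  E → n S n: FIRST = { 'n' }
  E → P ;: FIRST = { ';' }
P, S have only one production, so no FIRST/FIRST conflict is possible there.

Conflict for E: E → S and E → ;
  Overlap: { ';' }
Conflict for E: E → S and E → n S n
  Overlap: { 'n' }
Conflict for E: E → S and E → P ;
  Overlap: { ';' }
Conflict for E: E → ; and E → P ;
  Overlap: { ';' }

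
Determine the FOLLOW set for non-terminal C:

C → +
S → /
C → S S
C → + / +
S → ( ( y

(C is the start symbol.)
{ $ }

To compute FOLLOW(C), find every occurrence of C on a right-hand side N → α C β: add FIRST(β) \ {ε}, and if β is empty or nullable also add FOLLOW(N). Iterate to a fixed point.

C is the start symbol, so $ ∈ FOLLOW(C).
C does not occur on any right-hand side.

Taking the union: FOLLOW(C) = { $ }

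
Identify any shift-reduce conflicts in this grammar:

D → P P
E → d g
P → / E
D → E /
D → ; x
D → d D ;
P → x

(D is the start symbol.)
A shift-reduce conflict occurs when an LR(0) state has both:
  - a complete (reduce) item [A → α .] (dot at the end), and
  - a shift item [B → β . c γ] (dot before a terminal).

Augment with D' → D and build the canonical LR(0) collection (I0 = CLOSURE({[D' → . D]}), then GOTO on every symbol after a dot until no new states appear). It has 16 states:
  I0: { [D → . ; x], [D → . E /], [D → . P P], [D → . d D ;], [D' → . D], [E → . d g], [P → . / E], [P → . x] }  — shift
  I1: { [E → . d g], [P → / . E] }  — shift
  I2: { [D → ; . x] }  — shift
  I3: { [D' → D .] }  — accept
  I4: { [D → E . /] }  — shift
  I5: { [D → P . P], [P → . / E], [P → . x] }  — shift
  I6: { [D → . ; x], [D → . E /], [D → . P P], [D → . d D ;], [D → d . D ;], [E → . d g], [E → d . g], [P → . / E], [P → . x] }  — shift
  I7: { [P → x .] }  — reduce
  I8: { [D → d D . ;] }  — shift
  I9: { [E → d g .] }  — reduce
  I10: { [D → d D ; .] }  — reduce
  I11: { [D → P P .] }  — reduce
  I12: { [D → E / .] }  — reduce
  I13: { [D → ; x .] }  — reduce
  I14: { [P → / E .] }  — reduce
  I15: { [E → d . g] }  — shift

No state contains both a complete item and a shift item.

Answer: No shift-reduce conflicts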